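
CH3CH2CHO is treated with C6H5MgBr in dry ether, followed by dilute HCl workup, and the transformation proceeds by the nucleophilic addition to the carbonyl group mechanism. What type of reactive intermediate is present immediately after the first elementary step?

Step 1: A lone pair / filled orbital on the carbanion-like carbon of C6H5MgBr attacks the electrophilic carbonyl carbon; the π(C=O) electrons shift onto oxygen, producing a tetrahedral alkoxide intermediate.
After step 1 the species present is a tetrahedral alkoxide intermediate.

tetrahedral alkoxide intermediate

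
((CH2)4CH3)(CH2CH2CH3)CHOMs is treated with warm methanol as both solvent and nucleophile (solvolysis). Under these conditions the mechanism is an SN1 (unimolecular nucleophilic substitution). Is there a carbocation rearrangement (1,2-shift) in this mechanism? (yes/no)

The first-formed carbocation is secondary.
No single 1,2-shift to an adjacent carbon would produce a more-substituted cation than the one already present, so no rearrangement occurs.

no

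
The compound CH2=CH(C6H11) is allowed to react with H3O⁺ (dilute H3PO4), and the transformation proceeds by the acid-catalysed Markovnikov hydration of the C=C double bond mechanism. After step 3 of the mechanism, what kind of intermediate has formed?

Step 1: Electrophilic addition begins with the π(C=C) electrons forming a bond to the proton of H3O⁺. Following Markovnikov's rule, the resulting cation is secondary. H2O is released.
Step 2: A 1,2-hydride shift from the adjacent cyclohexyl carbon moves the positive charge from the secondary centre to an adjacent carbon, generating a more stable tertiary carbocation.
Step 3: A lone pair on the oxygen of H2O attacks the carbocation, forming a C–O bond and an oxonium ion (a protonated alcohol).
After step 3 the species present is an oxonium ion.

oxonium ion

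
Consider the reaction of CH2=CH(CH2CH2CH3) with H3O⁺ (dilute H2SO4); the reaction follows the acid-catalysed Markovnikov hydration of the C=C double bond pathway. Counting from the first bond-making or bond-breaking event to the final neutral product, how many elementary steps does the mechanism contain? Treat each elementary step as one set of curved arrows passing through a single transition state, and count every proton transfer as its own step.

3

Step 1: Electrophilic addition begins with the π(C=C) electrons forming a bond to the proton of H3O⁺. Following Markovnikov's rule, the resulting cation is secondary. H2O is released.
(No 1,2-shift: no single shift to an adjacent carbon would give a more stable cation.)
Step 2: A lone pair on the oxygen of H2O attacks the carbocation, forming a C–O bond and an oxonium ion (a protonated alcohol).
Step 3: H2O removes a proton from the oxonium oxygen, regenerating H3O⁺ and giving the neutral alcohol.
Total: 3 elementary steps.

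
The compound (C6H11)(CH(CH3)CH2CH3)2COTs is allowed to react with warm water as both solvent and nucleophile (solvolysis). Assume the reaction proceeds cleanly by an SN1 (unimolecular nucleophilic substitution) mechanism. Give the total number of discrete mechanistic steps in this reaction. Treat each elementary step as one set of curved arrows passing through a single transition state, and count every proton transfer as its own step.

3

Step 1: Unassisted departure of TsO⁻ (taking the C–O bonding pair) generates a tertiary carbocation.
(No 1,2-shift: no single shift to an adjacent carbon would give a more stable cation.)
Step 2: A lone pair on the oxygen of H2O attacks the carbocation, forming a new C–O σ-bond and an oxonium ion.
Step 3: Proton transfer from the O–H of the oxonium ion to a solvent molecule delivers the neutral alcohol.
Total: 3 elementary steps.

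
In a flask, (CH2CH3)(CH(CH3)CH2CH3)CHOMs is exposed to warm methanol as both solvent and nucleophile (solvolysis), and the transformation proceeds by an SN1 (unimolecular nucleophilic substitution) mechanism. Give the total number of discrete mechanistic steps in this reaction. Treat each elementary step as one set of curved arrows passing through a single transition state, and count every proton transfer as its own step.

4

Step 1: Rate-determining heterolysis of the C–O bond gives MsO⁻ and a secondary carbocation.
Step 2: A hydride (H with its bonding pair) migrates from the adjacent sec-butyl carbon to the cationic centre — a 1,2-hydride shift — upgrading the secondary cation to a tertiary one.
Step 3: CH3OH donates an oxygen lone pair into the empty p orbital of the cation, giving a protonated ether (an oxonium ion).
Step 4: Deprotonation of the oxonium oxygen by solvent methanol yields the neutral ether.
Total: 4 elementary steps.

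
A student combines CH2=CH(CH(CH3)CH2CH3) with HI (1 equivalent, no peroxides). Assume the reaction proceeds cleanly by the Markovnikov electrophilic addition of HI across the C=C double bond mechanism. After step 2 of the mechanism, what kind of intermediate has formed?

Step 1: Electrophilic addition begins with the π(C=C) electrons forming a bond to the proton of HI. Following Markovnikov's rule, the resulting cation is secondary. The H–I bond breaks heterolytically, releasing I⁻.
Step 2: Carbocation rearrangement: a 1,2-hydride shift from the adjacent sec-butyl carbon converts the initially-formed secondary cation into the more stable tertiary cation.
After step 2 the species present is a tertiary carbocation.

tertiary carbocation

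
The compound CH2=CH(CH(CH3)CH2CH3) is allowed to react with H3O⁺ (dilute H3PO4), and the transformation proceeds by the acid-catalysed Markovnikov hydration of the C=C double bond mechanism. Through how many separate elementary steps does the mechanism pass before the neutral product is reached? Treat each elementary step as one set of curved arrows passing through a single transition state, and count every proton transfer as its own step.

4

Step 1: Protonation of the alkene by H3O⁺: the π bond acts as the nucleophile and picks up H⁺, giving the more stable (Markovnikov) secondary carbocation. H2O is released.
Step 2: A 1,2-hydride shift from the adjacent sec-butyl carbon moves the positive charge from the secondary centre to an adjacent carbon, generating a more stable tertiary carbocation.
Step 3: A lone pair on the oxygen of H2O attacks the carbocation, forming a C–O bond and an oxonium ion (a protonated alcohol).
Step 4: Deprotonation of the oxonium ion by a water molecule delivers the neutral alcohol and regenerates the acid catalyst.
Total: 4 elementary steps.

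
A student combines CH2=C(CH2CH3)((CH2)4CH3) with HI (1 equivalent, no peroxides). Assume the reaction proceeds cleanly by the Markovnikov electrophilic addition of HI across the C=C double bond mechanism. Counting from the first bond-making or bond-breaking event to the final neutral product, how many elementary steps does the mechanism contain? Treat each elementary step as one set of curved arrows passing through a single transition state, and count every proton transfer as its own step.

Step 1: Protonation of the alkene by HI: the π bond acts as the nucleophile and picks up H⁺, giving the more stable (Markovnikov) tertiary carbocation. The H–I bond breaks heterolytically, releasing I⁻.
(No 1,2-shift: no single shift to an adjacent carbon would give a more stable cation.)
Step 2: Nucleophilic attack by I⁻ on the carbocation completes the addition, giving R–I.
Total: 2 elementary steps.

2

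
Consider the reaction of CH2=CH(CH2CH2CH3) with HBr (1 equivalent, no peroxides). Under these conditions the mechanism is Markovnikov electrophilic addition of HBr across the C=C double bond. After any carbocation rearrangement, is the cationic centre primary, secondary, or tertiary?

secondary

Step 1: Electrophilic addition begins with the π(C=C) electrons forming a bond to the proton of HBr. Following Markovnikov's rule, the resulting cation is secondary. The H–Br bond breaks heterolytically, releasing Br⁻.
No single 1,2-shift to an adjacent carbon would give a more-substituted cation, so no rearrangement occurs.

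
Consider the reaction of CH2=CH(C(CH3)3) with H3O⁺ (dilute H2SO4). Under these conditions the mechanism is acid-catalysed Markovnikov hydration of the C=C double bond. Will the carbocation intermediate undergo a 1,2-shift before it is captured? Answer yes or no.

The first-formed carbocation is secondary.
The adjacent tert-butyl carbon has no hydrogen but bears methyl groups; migration of one methyl with its bonding pair (a 1,2-methyl shift) places the charge on a tertiary centre.
Tertiary is more stable than secondary, so the shift occurs.

yes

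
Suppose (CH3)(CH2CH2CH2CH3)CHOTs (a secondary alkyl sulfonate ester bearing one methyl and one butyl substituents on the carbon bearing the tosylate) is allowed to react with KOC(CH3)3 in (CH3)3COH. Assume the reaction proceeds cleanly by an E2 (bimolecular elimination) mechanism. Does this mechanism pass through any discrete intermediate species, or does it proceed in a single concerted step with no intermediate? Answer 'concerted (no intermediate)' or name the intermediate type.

Concerted anti-periplanar elimination: (CH3)3CO⁻ abstracts a β-H while TsO⁻ leaves, and the C–H electrons become the new C=C π bond — all in a single transition state.
All bond changes occur in one transition state; no discrete intermediate is formed.

concerted (no intermediate)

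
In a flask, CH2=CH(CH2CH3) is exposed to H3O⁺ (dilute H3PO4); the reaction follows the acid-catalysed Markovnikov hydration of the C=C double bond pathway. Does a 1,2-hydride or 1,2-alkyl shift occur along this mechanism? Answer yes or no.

no

The first-formed carbocation is secondary.
No single 1,2-shift to an adjacent carbon would produce a more-substituted cation than the one already present, so no rearrangement occurs.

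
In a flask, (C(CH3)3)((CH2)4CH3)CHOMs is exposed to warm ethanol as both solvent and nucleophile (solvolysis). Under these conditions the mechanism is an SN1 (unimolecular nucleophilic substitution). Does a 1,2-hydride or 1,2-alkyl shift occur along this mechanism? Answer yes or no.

The first-formed carbocation is secondary.
The adjacent tert-butyl carbon has no hydrogen but bears methyl groups; migration of one methyl with its bonding pair (a 1,2-methyl shift) places the charge on a tertiary centre.
Tertiary is more stable than secondary, so the shift occurs.

yes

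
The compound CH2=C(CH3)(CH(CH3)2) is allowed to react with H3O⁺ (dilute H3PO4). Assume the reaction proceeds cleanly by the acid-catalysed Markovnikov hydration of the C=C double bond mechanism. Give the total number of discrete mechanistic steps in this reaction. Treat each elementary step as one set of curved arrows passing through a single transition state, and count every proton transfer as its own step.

3

Step 1: The π electrons of the C=C bond attack a proton of H3O⁺; Markovnikov addition places the new C–H on the less-substituted alkene carbon, so the positive charge ends up on the more-substituted carbon — a tertiary carbocation. H2O is released.
(No 1,2-shift: no single shift to an adjacent carbon would give a more stable cation.)
Step 2: Water acts as the nucleophile: an oxygen lone pair bonds to the cationic carbon, giving an oxonium-ion intermediate.
Step 3: Proton transfer from the O–H of the oxonium ion to H2O completes the catalytic cycle and yields the alcohol.
Total: 3 elementary steps.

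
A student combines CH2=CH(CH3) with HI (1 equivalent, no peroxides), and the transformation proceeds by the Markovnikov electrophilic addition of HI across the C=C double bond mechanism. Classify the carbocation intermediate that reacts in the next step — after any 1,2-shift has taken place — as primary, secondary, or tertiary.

Step 1: Protonation of the alkene by HI: the π bond acts as the nucleophile and picks up H⁺, giving the more stable (Markovnikov) secondary carbocation. The H–I bond breaks heterolytically, releasing I⁻.
No single 1,2-shift to an adjacent carbon would give a more-substituted cation, so no rearrangement occurs.

secondary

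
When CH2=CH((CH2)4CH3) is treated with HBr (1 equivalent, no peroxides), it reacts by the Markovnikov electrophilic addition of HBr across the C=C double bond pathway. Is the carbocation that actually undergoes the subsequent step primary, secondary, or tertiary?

Step 1: Electrophilic addition begins with the π(C=C) electrons forming a bond to the proton of HBr. Following Markovnikov's rule, the resulting cation is secondary. The H–Br bond breaks heterolytically, releasing Br⁻.
No single 1,2-shift to an adjacent carbon would give a more-substituted cation, so no rearrangement occurs.

secondary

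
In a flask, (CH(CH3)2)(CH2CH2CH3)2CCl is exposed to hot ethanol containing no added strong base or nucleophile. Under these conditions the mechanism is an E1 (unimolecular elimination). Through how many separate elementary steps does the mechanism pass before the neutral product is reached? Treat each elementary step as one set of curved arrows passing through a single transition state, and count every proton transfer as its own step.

Step 1: Rate-determining heterolysis of the C–Cl bond gives Cl⁻ and a tertiary carbocation.
(No 1,2-shift: no single shift to an adjacent carbon would give a more stable cation.)
Step 2: Loss of a β-proton to an ethanol molecule of the solvent: the C–H bonding pair collapses toward the cationic carbon to form the C=C π bond, yielding the alkene.
Total: 2 elementary steps.

2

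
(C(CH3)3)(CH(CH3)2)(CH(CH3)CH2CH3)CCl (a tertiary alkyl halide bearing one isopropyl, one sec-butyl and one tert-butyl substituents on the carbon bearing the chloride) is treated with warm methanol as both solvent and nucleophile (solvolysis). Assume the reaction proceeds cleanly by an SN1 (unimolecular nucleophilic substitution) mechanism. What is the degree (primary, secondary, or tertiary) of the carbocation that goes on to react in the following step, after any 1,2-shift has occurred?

tertiary

Step 1: The C–Cl bond breaks with both electrons going to the chloride; Cl⁻ leaves and a tertiary carbocation remains.
No single 1,2-shift to an adjacent carbon would give a more-substituted cation, so no rearrangement occurs.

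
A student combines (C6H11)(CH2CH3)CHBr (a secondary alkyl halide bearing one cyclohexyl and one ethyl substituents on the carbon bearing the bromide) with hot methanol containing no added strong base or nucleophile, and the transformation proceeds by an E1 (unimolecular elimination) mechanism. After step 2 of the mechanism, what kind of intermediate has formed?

tertiary carbocation

Step 1: Ionisation: the C–Br σ-bond cleaves heterolytically; both bonding electrons depart with Br⁻, leaving a secondary carbocation at the α-carbon.
Step 2: A 1,2-hydride shift from the adjacent cyclohexyl carbon moves the positive charge from the secondary centre to an adjacent carbon, generating a more stable tertiary carbocation.
After step 2 the species present is a tertiary carbocation.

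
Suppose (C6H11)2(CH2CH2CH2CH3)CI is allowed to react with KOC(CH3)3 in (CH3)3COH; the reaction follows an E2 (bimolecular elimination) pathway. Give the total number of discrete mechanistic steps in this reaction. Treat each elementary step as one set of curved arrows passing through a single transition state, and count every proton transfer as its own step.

Step 1: The strong base (CH3)3CO⁻ removes a β-hydrogen; in the same concerted event the electrons of the breaking C–H bond form the new π(C=C) bond and the C–I σ-bond breaks, expelling I⁻. Anti-periplanar geometry; one transition state.
Total: 1 elementary step.

1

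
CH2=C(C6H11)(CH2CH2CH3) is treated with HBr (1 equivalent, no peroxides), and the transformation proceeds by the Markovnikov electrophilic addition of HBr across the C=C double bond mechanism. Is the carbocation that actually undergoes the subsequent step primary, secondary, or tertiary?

tertiary

Step 1: Protonation of the alkene by HBr: the π bond acts as the nucleophile and picks up H⁺, giving the more stable (Markovnikov) tertiary carbocation. The H–Br bond breaks heterolytically, releasing Br⁻.
No single 1,2-shift to an adjacent carbon would give a more-substituted cation, so no rearrangement occurs.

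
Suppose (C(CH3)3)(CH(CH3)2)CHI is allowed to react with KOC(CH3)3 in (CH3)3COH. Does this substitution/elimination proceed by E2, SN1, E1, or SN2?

Conditions: a strong/bulky base with a secondary substrate bearing a β-hydrogen.
These conditions are the textbook signature of the E2 pathway.
A strong (often hindered) base removes a β-H in concert with loss of the leaving group — bimolecular elimination.

E2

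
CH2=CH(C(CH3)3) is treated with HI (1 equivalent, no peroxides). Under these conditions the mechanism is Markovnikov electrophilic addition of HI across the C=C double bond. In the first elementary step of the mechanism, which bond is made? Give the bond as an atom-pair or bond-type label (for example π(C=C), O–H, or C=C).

C–H

Step 1: Protonation of the alkene by HI: the π bond acts as the nucleophile and picks up H⁺, giving the more stable (Markovnikov) secondary carbocation. The H–I bond breaks heterolytically, releasing I⁻.
The bond formed in this step is the C–H bond.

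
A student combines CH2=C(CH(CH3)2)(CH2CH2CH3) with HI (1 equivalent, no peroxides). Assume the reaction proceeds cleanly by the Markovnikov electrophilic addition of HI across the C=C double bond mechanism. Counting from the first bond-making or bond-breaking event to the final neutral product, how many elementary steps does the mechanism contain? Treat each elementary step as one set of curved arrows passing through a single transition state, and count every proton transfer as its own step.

Step 1: The π electrons of the C=C bond attack a proton of HI; Markovnikov addition places the new C–H on the less-substituted alkene carbon, so the positive charge ends up on the more-substituted carbon — a tertiary carbocation. The H–I bond breaks heterolytically, releasing I⁻.
(No 1,2-shift: no single shift to an adjacent carbon would give a more stable cation.)
Step 2: I⁻ captures the cation: a lone pair on I⁻ fills the empty p orbital, producing the alkyl halide product.
Total: 2 elementary steps.

2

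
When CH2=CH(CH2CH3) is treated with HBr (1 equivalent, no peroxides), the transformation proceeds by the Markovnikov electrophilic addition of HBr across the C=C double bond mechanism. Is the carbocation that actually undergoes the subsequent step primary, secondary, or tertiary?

Step 1: Electrophilic addition begins with the π(C=C) electrons forming a bond to the proton of HBr. Following Markovnikov's rule, the resulting cation is secondary. The H–Br bond breaks heterolytically, releasing Br⁻.
No single 1,2-shift to an adjacent carbon would give a more-substituted cation, so no rearrangement occurs.

secondary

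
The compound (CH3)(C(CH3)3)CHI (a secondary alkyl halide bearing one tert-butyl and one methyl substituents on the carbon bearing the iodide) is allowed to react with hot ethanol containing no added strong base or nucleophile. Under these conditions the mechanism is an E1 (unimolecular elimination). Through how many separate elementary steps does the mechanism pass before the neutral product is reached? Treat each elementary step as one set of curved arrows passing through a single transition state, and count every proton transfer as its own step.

Step 1: The C–I bond breaks with both electrons going to the iodide; I⁻ leaves and a secondary carbocation remains.
Step 2: A methyl group with its bonding pair migrates from the adjacent tert-butyl carbon to the cationic centre — a 1,2-methyl shift — upgrading the secondary cation to a tertiary one.
Step 3: An ethanol molecule (solvent) deprotonates a β-carbon; as the C–H bond breaks, those electrons form the new alkene π bond.
Total: 3 elementary steps.

3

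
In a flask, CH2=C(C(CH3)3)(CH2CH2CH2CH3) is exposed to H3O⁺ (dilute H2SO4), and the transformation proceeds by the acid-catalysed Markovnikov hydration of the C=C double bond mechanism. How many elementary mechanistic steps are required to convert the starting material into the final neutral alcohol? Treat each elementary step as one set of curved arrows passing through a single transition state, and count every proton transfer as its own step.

3

Step 1: Electrophilic addition begins with the π(C=C) electrons forming a bond to the proton of H3O⁺. Following Markovnikov's rule, the resulting cation is tertiary. H2O is released.
(No 1,2-shift: no single shift to an adjacent carbon would give a more stable cation.)
Step 2: A lone pair on the oxygen of H2O attacks the carbocation, forming a C–O bond and an oxonium ion (a protonated alcohol).
Step 3: Deprotonation of the oxonium ion by a water molecule delivers the neutral alcohol and regenerates the acid catalyst.
Total: 3 elementary steps.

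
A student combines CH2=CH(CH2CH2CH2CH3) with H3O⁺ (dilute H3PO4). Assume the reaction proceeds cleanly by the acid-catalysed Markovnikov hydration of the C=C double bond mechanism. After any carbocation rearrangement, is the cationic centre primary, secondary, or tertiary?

Step 1: Electrophilic addition begins with the π(C=C) electrons forming a bond to the proton of H3O⁺. Following Markovnikov's rule, the resulting cation is secondary. H2O is released.
No single 1,2-shift to an adjacent carbon would give a more-substituted cation, so no rearrangement occurs.

secondary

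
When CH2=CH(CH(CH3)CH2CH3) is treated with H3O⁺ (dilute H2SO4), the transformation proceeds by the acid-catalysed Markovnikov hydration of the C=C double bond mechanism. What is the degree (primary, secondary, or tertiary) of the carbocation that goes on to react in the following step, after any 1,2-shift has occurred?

Step 1: Protonation of the alkene by H3O⁺: the π bond acts as the nucleophile and picks up H⁺, giving the more stable (Markovnikov) secondary carbocation. H2O is released.
Step 2: A hydride (H with its bonding pair) migrates from the adjacent sec-butyl carbon to the cationic centre — a 1,2-hydride shift — upgrading the secondary cation to a tertiary one.
The cation rearranges from secondary to tertiary via a 1,2-hydride shift from the adjacent sec-butyl carbon; the tertiary cation is what reacts next.

tertiary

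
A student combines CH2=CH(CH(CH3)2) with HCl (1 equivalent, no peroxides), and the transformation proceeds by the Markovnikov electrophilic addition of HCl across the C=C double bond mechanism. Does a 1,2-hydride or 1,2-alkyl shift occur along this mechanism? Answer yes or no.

The first-formed carbocation is secondary.
The adjacent isopropyl carbon already bears 2 other carbon substituents and has a hydrogen to migrate; after a 1,2-hydride shift from that carbon the positive charge sits on a tertiary centre.
Tertiary is more stable than secondary, so the shift occurs.

yes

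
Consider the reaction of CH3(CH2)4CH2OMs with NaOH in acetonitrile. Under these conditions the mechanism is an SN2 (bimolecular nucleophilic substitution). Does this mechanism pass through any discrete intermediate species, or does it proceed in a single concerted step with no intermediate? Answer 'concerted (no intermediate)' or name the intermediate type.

The hydroxide nucleophile donates a lone pair from O to the α-carbon in a backside attack; simultaneously the C–O σ-bond breaks and both of its electrons leave with MsO⁻. One concerted step with inversion of configuration.
All bond changes occur in one transition state; no discrete intermediate is formed.

concerted (no intermediate)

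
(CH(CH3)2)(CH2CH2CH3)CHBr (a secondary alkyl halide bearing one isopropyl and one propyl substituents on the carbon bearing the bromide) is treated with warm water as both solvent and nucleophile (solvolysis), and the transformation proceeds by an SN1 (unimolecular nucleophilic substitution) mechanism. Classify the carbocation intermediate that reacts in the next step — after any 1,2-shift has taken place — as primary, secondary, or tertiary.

Step 1: The C–Br bond breaks with both electrons going to the bromide; Br⁻ leaves and a secondary carbocation remains.
Step 2: A hydride (H with its bonding pair) migrates from the adjacent isopropyl carbon to the cationic centre — a 1,2-hydride shift — upgrading the secondary cation to a tertiary one.
The cation rearranges from secondary to tertiary via a 1,2-hydride shift from the adjacent isopropyl carbon; the tertiary cation is what reacts next.

tertiary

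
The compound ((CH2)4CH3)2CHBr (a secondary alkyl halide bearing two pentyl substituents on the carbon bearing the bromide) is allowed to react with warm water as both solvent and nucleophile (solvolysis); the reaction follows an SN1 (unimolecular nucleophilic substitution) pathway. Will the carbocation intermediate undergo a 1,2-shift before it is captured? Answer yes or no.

no

The first-formed carbocation is secondary.
No single 1,2-shift to an adjacent carbon would produce a more-substituted cation than the one already present, so no rearrangement occurs.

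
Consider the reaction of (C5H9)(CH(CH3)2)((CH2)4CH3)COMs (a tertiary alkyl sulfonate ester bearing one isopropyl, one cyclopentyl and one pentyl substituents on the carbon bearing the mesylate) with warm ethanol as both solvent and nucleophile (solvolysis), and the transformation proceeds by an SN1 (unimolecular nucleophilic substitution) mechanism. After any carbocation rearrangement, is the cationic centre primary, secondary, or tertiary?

tertiary

Step 1: Ionisation: the C–O σ-bond cleaves heterolytically; both bonding electrons depart with MsO⁻, leaving a tertiary carbocation at the α-carbon.
No single 1,2-shift to an adjacent carbon would give a more-substituted cation, so no rearrangement occurs.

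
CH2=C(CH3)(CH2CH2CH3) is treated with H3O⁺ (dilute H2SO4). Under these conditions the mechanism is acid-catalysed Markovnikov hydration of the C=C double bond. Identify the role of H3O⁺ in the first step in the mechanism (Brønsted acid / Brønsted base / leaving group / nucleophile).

Step 1: Protonation of the alkene by H3O⁺: the π bond acts as the nucleophile and picks up H⁺, giving the more stable (Markovnikov) tertiary carbocation. H2O is released.
H3O⁺ in the first step donates a proton in a proton-transfer step — a Brønsted acid.

Brønsted acid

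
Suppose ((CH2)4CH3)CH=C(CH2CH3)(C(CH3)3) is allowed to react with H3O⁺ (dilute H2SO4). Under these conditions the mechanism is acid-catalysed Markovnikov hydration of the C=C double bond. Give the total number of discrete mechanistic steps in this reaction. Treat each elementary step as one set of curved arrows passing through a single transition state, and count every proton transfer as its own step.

3

Step 1: Protonation of the alkene by H3O⁺: the π bond acts as the nucleophile and picks up H⁺, giving the more stable (Markovnikov) tertiary carbocation. H2O is released.
(No 1,2-shift: no single shift to an adjacent carbon would give a more stable cation.)
Step 2: Nucleophilic capture of the cation by H2O produces the protonated alcohol (an oxonium ion).
Step 3: Proton transfer from the O–H of the oxonium ion to H2O completes the catalytic cycle and yields the alcohol.
Total: 3 elementary steps.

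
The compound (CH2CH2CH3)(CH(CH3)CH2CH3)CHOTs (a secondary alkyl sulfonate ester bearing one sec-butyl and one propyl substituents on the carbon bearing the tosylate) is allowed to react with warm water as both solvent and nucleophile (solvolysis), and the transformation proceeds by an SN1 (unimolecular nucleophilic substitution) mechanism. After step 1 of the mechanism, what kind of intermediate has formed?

secondary carbocation

Step 1: The C–O bond breaks with both electrons going to the tosylate; TsO⁻ leaves and a secondary carbocation remains.
After step 1 the species present is a secondary carbocation.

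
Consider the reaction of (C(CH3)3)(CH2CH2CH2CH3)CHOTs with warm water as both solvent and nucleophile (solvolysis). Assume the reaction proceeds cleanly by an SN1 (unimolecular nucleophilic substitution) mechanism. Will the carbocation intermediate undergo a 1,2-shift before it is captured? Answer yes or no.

yes

The first-formed carbocation is secondary.
The adjacent tert-butyl carbon has no hydrogen but bears methyl groups; migration of one methyl with its bonding pair (a 1,2-methyl shift) places the charge on a tertiary centre.
Tertiary is more stable than secondary, so the shift occurs.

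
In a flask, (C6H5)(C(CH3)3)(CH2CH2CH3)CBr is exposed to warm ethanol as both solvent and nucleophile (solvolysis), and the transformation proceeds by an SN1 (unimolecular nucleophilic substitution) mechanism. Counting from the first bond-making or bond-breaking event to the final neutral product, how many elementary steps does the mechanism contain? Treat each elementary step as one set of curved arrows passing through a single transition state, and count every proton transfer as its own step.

3

Step 1: The C–Br bond breaks with both electrons going to the bromide; Br⁻ leaves and a tertiary carbocation remains.
(No 1,2-shift: no single shift to an adjacent carbon would give a more stable cation.)
Step 2: Nucleophilic capture: the oxygen of CH3CH2OH bonds to the cationic carbon, producing an oxonium-ion intermediate.
Step 3: A second solvent molecule removes the proton on oxygen, giving the neutral ether product.
Total: 3 elementary steps.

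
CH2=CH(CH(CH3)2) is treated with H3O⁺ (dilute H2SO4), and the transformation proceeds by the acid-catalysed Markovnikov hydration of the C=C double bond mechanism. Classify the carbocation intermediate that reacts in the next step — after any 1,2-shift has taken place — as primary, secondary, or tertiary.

tertiary

Step 1: Protonation of the alkene by H3O⁺: the π bond acts as the nucleophile and picks up H⁺, giving the more stable (Markovnikov) secondary carbocation. H2O is released.
Step 2: A hydride (H with its bonding pair) migrates from the adjacent isopropyl carbon to the cationic centre — a 1,2-hydride shift — upgrading the secondary cation to a tertiary one.
The cation rearranges from secondary to tertiary via a 1,2-hydride shift from the adjacent isopropyl carbon; the tertiary cation is what reacts next.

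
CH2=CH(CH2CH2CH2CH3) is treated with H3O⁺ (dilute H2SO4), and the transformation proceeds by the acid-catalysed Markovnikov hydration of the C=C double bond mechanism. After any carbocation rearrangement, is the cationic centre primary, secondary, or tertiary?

secondary

Step 1: Electrophilic addition begins with the π(C=C) electrons forming a bond to the proton of H3O⁺. Following Markovnikov's rule, the resulting cation is secondary. H2O is released.
No single 1,2-shift to an adjacent carbon would give a more-substituted cation, so no rearrangement occurs.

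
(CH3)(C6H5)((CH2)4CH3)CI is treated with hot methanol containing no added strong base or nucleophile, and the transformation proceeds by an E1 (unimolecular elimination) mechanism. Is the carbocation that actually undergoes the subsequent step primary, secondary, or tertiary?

tertiary

Step 1: The C–I bond breaks with both electrons going to the iodide; I⁻ leaves and a tertiary carbocation remains.
No single 1,2-shift to an adjacent carbon would give a more-substituted cation, so no rearrangement occurs.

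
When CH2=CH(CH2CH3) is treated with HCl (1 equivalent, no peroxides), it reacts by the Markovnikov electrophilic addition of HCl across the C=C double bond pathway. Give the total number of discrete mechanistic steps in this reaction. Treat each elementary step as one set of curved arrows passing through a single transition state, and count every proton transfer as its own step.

Step 1: Electrophilic addition begins with the π(C=C) electrons forming a bond to the proton of HCl. Following Markovnikov's rule, the resulting cation is secondary. The H–Cl bond breaks heterolytically, releasing Cl⁻.
(No 1,2-shift: no single shift to an adjacent carbon would give a more stable cation.)
Step 2: The Cl⁻ anion donates a lone pair to the carbocation, forming the new C–Cl σ-bond and giving the neutral alkyl halide.
Total: 2 elementary steps.

2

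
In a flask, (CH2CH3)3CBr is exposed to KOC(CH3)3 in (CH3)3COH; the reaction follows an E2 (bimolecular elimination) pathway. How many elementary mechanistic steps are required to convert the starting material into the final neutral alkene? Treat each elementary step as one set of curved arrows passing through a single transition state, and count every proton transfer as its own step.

1

Step 1: Concerted anti-periplanar elimination: (CH3)3CO⁻ abstracts a β-H while Br⁻ leaves, and the C–H electrons become the new C=C π bond — all in a single transition state.
Total: 1 elementary step.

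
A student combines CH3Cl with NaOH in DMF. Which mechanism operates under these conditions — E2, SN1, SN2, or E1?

Conditions: a methyl substrate with a strong nucleophile in the polar aprotic solvent DMF.
These conditions are the textbook signature of the SN2 pathway.
An unhindered substrate with a strong nucleophile in a polar aprotic solvent favours one-step backside displacement.

SN2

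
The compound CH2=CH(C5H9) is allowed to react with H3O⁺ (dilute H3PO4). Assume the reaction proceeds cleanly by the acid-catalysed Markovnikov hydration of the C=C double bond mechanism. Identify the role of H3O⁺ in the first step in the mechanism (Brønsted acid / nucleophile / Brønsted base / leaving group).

Step 1: Electrophilic addition begins with the π(C=C) electrons forming a bond to the proton of H3O⁺. Following Markovnikov's rule, the resulting cation is secondary. H2O is released.
H3O⁺ in the first step donates a proton in a proton-transfer step — a Brønsted acid.

Brønsted acid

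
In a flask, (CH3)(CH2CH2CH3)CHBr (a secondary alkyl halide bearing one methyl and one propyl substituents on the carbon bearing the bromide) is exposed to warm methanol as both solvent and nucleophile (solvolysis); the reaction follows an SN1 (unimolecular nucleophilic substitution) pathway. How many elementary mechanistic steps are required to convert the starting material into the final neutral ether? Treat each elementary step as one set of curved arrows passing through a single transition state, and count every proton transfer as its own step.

Step 1: Rate-determining heterolysis of the C–Br bond gives Br⁻ and a secondary carbocation.
(No 1,2-shift: no single shift to an adjacent carbon would give a more stable cation.)
Step 2: A lone pair on the oxygen of CH3OH attacks the carbocation, forming a new C–O σ-bond and an oxonium ion.
Step 3: Deprotonation of the oxonium oxygen by solvent methanol yields the neutral ether.
Total: 3 elementary steps.

3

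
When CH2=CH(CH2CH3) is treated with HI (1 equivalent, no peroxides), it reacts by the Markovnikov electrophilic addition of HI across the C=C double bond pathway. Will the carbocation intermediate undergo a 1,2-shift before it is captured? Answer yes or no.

no

The first-formed carbocation is secondary.
No single 1,2-shift to an adjacent carbon would produce a more-substituted cation than the one already present, so no rearrangement occurs.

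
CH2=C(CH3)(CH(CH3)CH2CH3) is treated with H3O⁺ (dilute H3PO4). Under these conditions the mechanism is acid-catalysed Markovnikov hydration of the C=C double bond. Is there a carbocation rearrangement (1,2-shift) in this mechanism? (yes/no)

no

The first-formed carbocation is tertiary.
No single 1,2-shift to an adjacent carbon would produce a more-substituted cation than the one already present, so no rearrangement occurs.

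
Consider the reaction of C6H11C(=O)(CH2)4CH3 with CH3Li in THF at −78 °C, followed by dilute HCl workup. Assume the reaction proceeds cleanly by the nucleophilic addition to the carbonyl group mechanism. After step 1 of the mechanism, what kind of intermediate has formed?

Step 1: Nucleophilic addition: the carbanion-like carbon of CH3Li adds to the carbonyl carbon, pushing the π(C=O) electron pair onto oxygen and giving a tetrahedral alkoxide.
After step 1 the species present is a tetrahedral alkoxide intermediate.

tetrahedral alkoxide intermediate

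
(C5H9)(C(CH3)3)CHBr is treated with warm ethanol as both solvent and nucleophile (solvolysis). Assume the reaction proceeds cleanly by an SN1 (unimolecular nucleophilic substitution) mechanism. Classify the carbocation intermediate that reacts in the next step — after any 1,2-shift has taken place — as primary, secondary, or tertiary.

Step 1: The C–Br bond breaks with both electrons going to the bromide; Br⁻ leaves and a secondary carbocation remains.
Step 2: Carbocation rearrangement: a 1,2-hydride shift from the adjacent cyclopentyl carbon converts the initially-formed secondary cation into the more stable tertiary cation.
The cation rearranges from secondary to tertiary via a 1,2-hydride shift from the adjacent cyclopentyl carbon; the tertiary cation is what reacts next.

tertiary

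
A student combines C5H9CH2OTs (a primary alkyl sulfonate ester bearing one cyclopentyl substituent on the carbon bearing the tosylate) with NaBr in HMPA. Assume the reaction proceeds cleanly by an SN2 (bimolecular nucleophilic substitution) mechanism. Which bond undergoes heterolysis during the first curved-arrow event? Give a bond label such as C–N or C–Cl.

Step 1: Br⁻ attacks the back face of the α-carbon while TsO⁻ departs with the C–O bonding pair — a single concerted displacement through a pentacoordinate transition state.
The bond broken in this step is the C–O bond.

C–O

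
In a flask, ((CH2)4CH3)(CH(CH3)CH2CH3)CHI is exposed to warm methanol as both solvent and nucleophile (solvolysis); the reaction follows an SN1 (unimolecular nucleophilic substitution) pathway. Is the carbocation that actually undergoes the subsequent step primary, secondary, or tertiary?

Step 1: Rate-determining heterolysis of the C–I bond gives I⁻ and a secondary carbocation.
Step 2: A 1,2-hydride shift from the adjacent sec-butyl carbon moves the positive charge from the secondary centre to an adjacent carbon, generating a more stable tertiary carbocation.
The cation rearranges from secondary to tertiary via a 1,2-hydride shift from the adjacent sec-butyl carbon; the tertiary cation is what reacts next.

tertiary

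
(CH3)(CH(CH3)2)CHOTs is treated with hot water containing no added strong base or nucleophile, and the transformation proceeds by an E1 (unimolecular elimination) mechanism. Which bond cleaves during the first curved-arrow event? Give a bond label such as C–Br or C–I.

Step 1: Ionisation: the C–O σ-bond cleaves heterolytically; both bonding electrons depart with TsO⁻, leaving a secondary carbocation at the α-carbon.
The bond broken in this step is the C–O bond.

C–O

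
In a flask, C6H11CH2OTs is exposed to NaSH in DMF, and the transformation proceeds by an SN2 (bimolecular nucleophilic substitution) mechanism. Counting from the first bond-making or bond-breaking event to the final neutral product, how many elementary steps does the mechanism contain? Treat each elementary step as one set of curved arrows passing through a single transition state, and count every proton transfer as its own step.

1

Step 1: The hydrosulfide nucleophile donates a lone pair from S to the α-carbon in a backside attack; simultaneously the C–O σ-bond breaks and both of its electrons leave with TsO⁻. One concerted step with inversion of configuration.
Total: 1 elementary step.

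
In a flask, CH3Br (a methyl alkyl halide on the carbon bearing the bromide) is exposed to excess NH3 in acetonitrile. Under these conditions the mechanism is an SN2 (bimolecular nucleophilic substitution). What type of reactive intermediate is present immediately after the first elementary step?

ammonium ion

Step 1: A lone pair on the N of NH3 attacks the α-carbon from the back side while the C–Br bond breaks; both bonding electrons leave with Br⁻. The product of this concerted step is an alkylammonium ion.
After step 1 the species present is an ammonium ion.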